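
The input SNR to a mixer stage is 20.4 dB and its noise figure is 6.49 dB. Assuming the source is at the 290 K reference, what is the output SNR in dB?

By definition F = SNR_in/SNR_out, so in dB: SNR_out = SNR_in − NF
SNR_out = 20.4 − 6.49 = 13.91 dB

13.91 dB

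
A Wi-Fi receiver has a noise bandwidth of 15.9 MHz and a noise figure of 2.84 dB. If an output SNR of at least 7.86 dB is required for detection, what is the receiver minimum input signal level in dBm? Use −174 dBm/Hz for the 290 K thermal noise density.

Sensitivity = −174 + 10 log₁₀(B) + NF + SNR_min
= −174 + 72.01 + 2.84 + 7.86
= −91.29 dBm → −91.3 dBm

−91.3 dBm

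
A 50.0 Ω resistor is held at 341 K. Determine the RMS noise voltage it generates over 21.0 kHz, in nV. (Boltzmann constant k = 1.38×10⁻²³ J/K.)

V_n = √(4kTRB)
4kTRB = 4 × 1.38×10⁻²³ × 341 × 5.00×10¹ × 2.10×10⁴ = 1.98×10⁻¹⁴ V²
V_n = √(1.98×10⁻¹⁴) = 1.41×10⁻⁷ V = 141 nV

141 nV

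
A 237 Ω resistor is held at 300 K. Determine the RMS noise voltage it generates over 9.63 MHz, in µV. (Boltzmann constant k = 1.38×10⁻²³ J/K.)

V_n = √(4kTRB)
4kTRB = 4 × 1.38×10⁻²³ × 300 × 2.37×10² × 9.63×10⁶ = 3.78×10⁻¹¹ V²
V_n = √(3.78×10⁻¹¹) = 6.15×10⁻⁶ V = 6.15 µV

6.15 µV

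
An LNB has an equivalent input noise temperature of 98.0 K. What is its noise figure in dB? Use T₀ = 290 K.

F = 1 + T_e/T₀ = 1 + 98.0/290 = 1.33793
NF = 10 log₁₀(1.33793) = 1.26 dB

1.26 dB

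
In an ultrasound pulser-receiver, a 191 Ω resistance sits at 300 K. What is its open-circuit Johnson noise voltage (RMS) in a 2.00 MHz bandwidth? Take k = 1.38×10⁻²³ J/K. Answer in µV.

V_n = √(4kTRB)
4kTRB = 4 × 1.38×10⁻²³ × 300 × 1.91×10² × 2.00×10⁶ = 6.33×10⁻¹² V²
V_n = √(6.33×10⁻¹²) = 2.52×10⁻⁶ V = 2.52 µV

2.52 µV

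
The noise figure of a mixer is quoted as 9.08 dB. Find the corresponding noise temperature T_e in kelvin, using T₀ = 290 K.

2056 K

F = 10^(9.08/10) = 8.09096
T_e = (F − 1)·T₀ = (8.09096 − 1) × 290 = 2056 K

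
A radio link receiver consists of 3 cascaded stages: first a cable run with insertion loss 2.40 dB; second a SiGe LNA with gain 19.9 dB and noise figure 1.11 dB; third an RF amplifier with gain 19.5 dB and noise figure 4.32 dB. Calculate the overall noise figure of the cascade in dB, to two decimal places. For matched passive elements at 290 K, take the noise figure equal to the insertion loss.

3.57 dB

Convert to linear (a loss of L dB is a gain of −L dB): F_i = 10^(NF_i/10), G_i = 10^(G_i,dB/10)
  Stage 1: F_1 = 10^(2.40/10) = 1.738, G_1 = 10^(−2.40/10) = 0.5754
  Stage 2: F_2 = 10^(1.11/10) = 1.291, G_2 = 10^(19.9/10) = 97.72
  Stage 3: F_3 = 10^(4.32/10) = 2.704, G_3 = 10^(19.5/10) = 89.13
Friis cascade:
  F = 1.738 + (1.291 − 1)/0.5754 + (2.704 − 1)/56.23 = 2.274
NF = 10 log₁₀(2.274) = 3.57 dB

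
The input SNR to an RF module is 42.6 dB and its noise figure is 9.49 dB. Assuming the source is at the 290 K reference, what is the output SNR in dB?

By definition F = SNR_in/SNR_out, so in dB: SNR_out = SNR_in − NF
SNR_out = 42.6 − 9.49 = 33.11 dB

33.11 dB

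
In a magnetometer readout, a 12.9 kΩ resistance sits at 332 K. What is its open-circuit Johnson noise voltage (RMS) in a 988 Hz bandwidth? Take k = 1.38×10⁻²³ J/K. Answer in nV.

V_n = √(4kTRB)
4kTRB = 4 × 1.38×10⁻²³ × 332 × 1.29×10⁴ × 9.88×10² = 2.34×10⁻¹³ V²
V_n = √(2.34×10⁻¹³) = 4.83×10⁻⁷ V = 483 nV

483 nV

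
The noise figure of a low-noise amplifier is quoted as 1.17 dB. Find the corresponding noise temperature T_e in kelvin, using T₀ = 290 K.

89.7 K

F = 10^(1.17/10) = 1.30918
T_e = (F − 1)·T₀ = (1.30918 − 1) × 290 = 89.7 K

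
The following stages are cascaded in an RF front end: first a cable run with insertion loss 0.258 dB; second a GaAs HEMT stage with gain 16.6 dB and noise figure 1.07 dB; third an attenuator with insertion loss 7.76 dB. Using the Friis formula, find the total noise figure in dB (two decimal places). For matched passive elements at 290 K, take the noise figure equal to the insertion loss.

Convert to linear (a loss of L dB is a gain of −L dB): F_i = 10^(NF_i/10), G_i = 10^(G_i,dB/10)
  Stage 1: F_1 = 10^(0.258/10) = 1.061, G_1 = 10^(−0.258/10) = 0.9423
  Stage 2: F_2 = 10^(1.07/10) = 1.279, G_2 = 10^(16.6/10) = 45.71
  Stage 3: F_3 = 10^(7.76/10) = 5.970, G_3 = 10^(−7.76/10) = 0.1675
Friis cascade:
  F = 1.061 + (1.279 − 1)/0.9423 + (5.970 − 1)/43.07 = 1.473
NF = 10 log₁₀(1.473) = 1.68 dB

1.68 dB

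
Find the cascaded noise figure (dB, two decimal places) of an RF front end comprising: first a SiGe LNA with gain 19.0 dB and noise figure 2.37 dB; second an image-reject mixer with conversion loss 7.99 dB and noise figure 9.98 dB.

Convert to linear (a loss of L dB is a gain of −L dB): F_i = 10^(NF_i/10), G_i = 10^(G_i,dB/10)
  Stage 1: F_1 = 10^(2.37/10) = 1.726, G_1 = 10^(19.0/10) = 79.43
  Stage 2: F_2 = 10^(9.98/10) = 9.954, G_2 = 10^(−7.99/10) = 0.1589
Friis cascade:
  F = 1.726 + (9.954 − 1)/79.43 = 1.839
NF = 10 log₁₀(1.839) = 2.64 dB

2.64 dB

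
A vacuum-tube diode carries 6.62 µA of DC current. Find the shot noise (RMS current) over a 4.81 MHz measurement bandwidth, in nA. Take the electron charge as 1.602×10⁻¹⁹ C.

I_n = √(2qI·B)
2qI·B = 2 × 1.602×10⁻¹⁹ × 6.62×10⁻⁶ × 4.81×10⁶ = 1.02×10⁻¹⁷ A²
I_n = √(1.02×10⁻¹⁷) = 3.19×10⁻⁹ A = 3.19 nA

3.19 nA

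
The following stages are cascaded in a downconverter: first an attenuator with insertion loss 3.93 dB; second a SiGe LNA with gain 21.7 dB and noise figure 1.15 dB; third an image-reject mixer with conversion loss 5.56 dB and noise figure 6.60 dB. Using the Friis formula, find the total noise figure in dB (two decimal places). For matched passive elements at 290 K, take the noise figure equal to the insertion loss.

5.16 dB

Convert to linear (a loss of L dB is a gain of −L dB): F_i = 10^(NF_i/10), G_i = 10^(G_i,dB/10)
  Stage 1: F_1 = 10^(3.93/10) = 2.472, G_1 = 10^(−3.93/10) = 0.4046
  Stage 2: F_2 = 10^(1.15/10) = 1.303, G_2 = 10^(21.7/10) = 147.9
  Stage 3: F_3 = 10^(6.60/10) = 4.571, G_3 = 10^(−5.56/10) = 0.2780
Friis cascade:
  F = 2.472 + (1.303 − 1)/0.4046 + (4.571 − 1)/59.84 = 3.281
NF = 10 log₁₀(3.281) = 5.16 dB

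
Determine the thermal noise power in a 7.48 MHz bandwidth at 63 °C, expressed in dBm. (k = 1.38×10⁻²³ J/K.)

T = 63 °C + 273.15 = 336.15 K
P_n = kTB = 1.38×10⁻²³ × 336.15 × 7.48×10⁶ = 3.47×10⁻¹⁴ W
In dBm: 10 log₁₀(3.47×10⁻¹⁴ / 10⁻³) = −104.6 dBm

−104.6 dBm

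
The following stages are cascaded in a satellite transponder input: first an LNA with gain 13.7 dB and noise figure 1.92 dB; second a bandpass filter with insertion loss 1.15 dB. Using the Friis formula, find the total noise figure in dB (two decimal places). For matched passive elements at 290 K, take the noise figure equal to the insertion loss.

Convert to linear (a loss of L dB is a gain of −L dB): F_i = 10^(NF_i/10), G_i = 10^(G_i,dB/10)
  Stage 1: F_1 = 10^(1.92/10) = 1.556, G_1 = 10^(13.7/10) = 23.44
  Stage 2: F_2 = 10^(1.15/10) = 1.303, G_2 = 10^(−1.15/10) = 0.7674
Friis cascade:
  F = 1.556 + (1.303 − 1)/23.44 = 1.569
NF = 10 log₁₀(1.569) = 1.96 dB

1.96 dB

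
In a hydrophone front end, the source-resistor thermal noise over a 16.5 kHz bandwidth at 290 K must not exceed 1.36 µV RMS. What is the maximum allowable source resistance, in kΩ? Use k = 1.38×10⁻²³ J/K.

7.00 kΩ

Johnson–Nyquist: V_n = √(4kTRB) ⇒ R = V_n² / (4kTB)
4kTB = 4 × 1.38×10⁻²³ × 290 × 1.65×10⁴ = 2.64×10⁻¹⁶
R = (1.36×10⁻⁶)² / 2.64×10⁻¹⁶ = 7.00×10³ Ω = 7.00 kΩ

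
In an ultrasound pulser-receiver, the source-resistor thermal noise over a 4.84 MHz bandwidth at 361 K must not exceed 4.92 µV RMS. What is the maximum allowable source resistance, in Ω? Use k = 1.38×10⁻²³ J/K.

251 Ω

Johnson–Nyquist: V_n = √(4kTRB) ⇒ R = V_n² / (4kTB)
4kTB = 4 × 1.38×10⁻²³ × 361 × 4.84×10⁶ = 9.64×10⁻¹⁴
R = (4.92×10⁻⁶)² / 9.64×10⁻¹⁴ = 2.51×10² Ω = 251 Ω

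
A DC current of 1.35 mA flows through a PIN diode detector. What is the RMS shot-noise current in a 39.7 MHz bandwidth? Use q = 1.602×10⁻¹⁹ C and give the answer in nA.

I_n = √(2qI·B)
2qI·B = 2 × 1.602×10⁻¹⁹ × 1.35×10⁻³ × 3.97×10⁷ = 1.72×10⁻¹⁴ A²
I_n = √(1.72×10⁻¹⁴) = 1.31×10⁻⁷ A = 131 nA

131 nA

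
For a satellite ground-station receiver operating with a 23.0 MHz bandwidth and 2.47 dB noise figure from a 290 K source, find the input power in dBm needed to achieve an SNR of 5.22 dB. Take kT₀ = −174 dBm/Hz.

Sensitivity = −174 + 10 log₁₀(B) + NF + SNR_min
= −174 + 73.62 + 2.47 + 5.22
= −92.69 dBm → −92.7 dBm

−92.7 dBm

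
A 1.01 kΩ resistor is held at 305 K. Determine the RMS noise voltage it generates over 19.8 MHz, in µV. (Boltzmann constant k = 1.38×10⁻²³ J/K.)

18.3 µV

V_n = √(4kTRB)
4kTRB = 4 × 1.38×10⁻²³ × 305 × 1.01×10³ × 1.98×10⁷ = 3.37×10⁻¹⁰ V²
V_n = √(3.37×10⁻¹⁰) = 1.83×10⁻⁵ V = 18.3 µV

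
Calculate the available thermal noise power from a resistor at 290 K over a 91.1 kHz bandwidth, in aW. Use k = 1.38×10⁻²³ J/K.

365 aW

P_n = kTB = 1.38×10⁻²³ × 290 × 9.11×10⁴ = 3.65×10⁻¹⁶ W = 365 aW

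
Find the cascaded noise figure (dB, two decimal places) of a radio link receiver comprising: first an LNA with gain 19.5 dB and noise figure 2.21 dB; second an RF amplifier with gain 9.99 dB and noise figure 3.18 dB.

2.24 dB

Convert to linear (a loss of L dB is a gain of −L dB): F_i = 10^(NF_i/10), G_i = 10^(G_i,dB/10)
  Stage 1: F_1 = 10^(2.21/10) = 1.663, G_1 = 10^(19.5/10) = 89.13
  Stage 2: F_2 = 10^(3.18/10) = 2.080, G_2 = 10^(9.99/10) = 9.977
Friis cascade:
  F = 1.663 + (2.080 − 1)/89.13 = 1.676
NF = 10 log₁₀(1.676) = 2.24 dB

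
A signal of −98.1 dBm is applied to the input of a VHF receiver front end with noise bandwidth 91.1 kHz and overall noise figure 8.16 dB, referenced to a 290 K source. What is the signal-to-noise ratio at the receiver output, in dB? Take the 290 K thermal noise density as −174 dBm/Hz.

Noise floor: N = −174 + 10 log₁₀(B) + NF
10 log₁₀(9.11×10⁴) = 49.6 dB
N = −174 + 49.6 + 8.16 = −116.24 dBm
SNR = P_sig − N = −98.1 − (−116.24) = 18.14 dB → 18.1 dB

18.1 dB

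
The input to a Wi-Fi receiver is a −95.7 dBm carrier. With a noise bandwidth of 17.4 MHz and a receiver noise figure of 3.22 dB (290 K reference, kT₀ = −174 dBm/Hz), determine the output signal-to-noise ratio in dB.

Noise floor: N = −174 + 10 log₁₀(B) + NF
10 log₁₀(1.74×10⁷) = 72.41 dB
N = −174 + 72.41 + 3.22 = −98.37 dBm
SNR = P_sig − N = −95.7 − (−98.37) = 2.67 dB → 2.7 dB

2.7 dB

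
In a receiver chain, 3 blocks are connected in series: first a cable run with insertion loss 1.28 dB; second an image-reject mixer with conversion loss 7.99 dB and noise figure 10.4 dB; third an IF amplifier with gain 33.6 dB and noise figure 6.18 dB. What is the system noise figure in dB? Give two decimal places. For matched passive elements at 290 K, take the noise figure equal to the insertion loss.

Convert to linear (a loss of L dB is a gain of −L dB): F_i = 10^(NF_i/10), G_i = 10^(G_i,dB/10)
  Stage 1: F_1 = 10^(1.28/10) = 1.343, G_1 = 10^(−1.28/10) = 0.7447
  Stage 2: F_2 = 10^(10.4/10) = 10.96, G_2 = 10^(−7.99/10) = 0.1589
  Stage 3: F_3 = 10^(6.18/10) = 4.150, G_3 = 10^(33.6/10) = 2291
Friis cascade:
  F = 1.343 + (10.96 − 1)/0.7447 + (4.150 − 1)/0.1183 = 41.35
NF = 10 log₁₀(41.35) = 16.16 dB

16.16 dB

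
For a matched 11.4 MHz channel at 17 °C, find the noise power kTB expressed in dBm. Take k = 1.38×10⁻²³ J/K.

T = 17 °C + 273.15 = 290.15 K
P_n = kTB = 1.38×10⁻²³ × 290.15 × 1.14×10⁷ = 4.56×10⁻¹⁴ W
In dBm: 10 log₁₀(4.56×10⁻¹⁴ / 10⁻³) = −103.4 dBm

−103.4 dBm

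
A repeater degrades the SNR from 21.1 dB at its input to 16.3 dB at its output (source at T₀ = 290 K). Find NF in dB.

NF (dB) = SNR_in(dB) − SNR_out(dB) when the source is at T₀
NF = 21.1 − 16.3 = 4.8 dB

4.8 dB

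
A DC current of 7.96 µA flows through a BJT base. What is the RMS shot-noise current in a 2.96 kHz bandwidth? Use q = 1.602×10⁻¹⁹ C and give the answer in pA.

I_n = √(2qI·B)
2qI·B = 2 × 1.602×10⁻¹⁹ × 7.96×10⁻⁶ × 2.96×10³ = 7.55×10⁻²¹ A²
I_n = √(7.55×10⁻²¹) = 8.69×10⁻¹¹ A = 86.9 pA

86.9 pA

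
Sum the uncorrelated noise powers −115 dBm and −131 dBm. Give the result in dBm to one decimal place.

−114.9 dBm

Convert to linear, add, convert back:
P₁ = 3.16×10⁻¹⁵ W, P₂ = 7.94×10⁻¹⁷ W
P_tot = 3.24×10⁻¹⁵ W → 10 log₁₀(P_tot / 10⁻³) = −114.9 dBm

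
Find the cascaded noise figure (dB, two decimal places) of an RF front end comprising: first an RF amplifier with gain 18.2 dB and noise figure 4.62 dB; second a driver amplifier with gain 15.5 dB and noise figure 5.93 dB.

4.69 dB

Convert to linear (a loss of L dB is a gain of −L dB): F_i = 10^(NF_i/10), G_i = 10^(G_i,dB/10)
  Stage 1: F_1 = 10^(4.62/10) = 2.897, G_1 = 10^(18.2/10) = 66.07
  Stage 2: F_2 = 10^(5.93/10) = 3.917, G_2 = 10^(15.5/10) = 35.48
Friis cascade:
  F = 2.897 + (3.917 − 1)/66.07 = 2.942
NF = 10 log₁₀(2.942) = 4.69 dB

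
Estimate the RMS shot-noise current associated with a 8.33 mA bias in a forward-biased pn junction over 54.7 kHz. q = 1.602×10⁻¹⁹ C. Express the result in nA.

12.1 nA

I_n = √(2qI·B)
2qI·B = 2 × 1.602×10⁻¹⁹ × 8.33×10⁻³ × 5.47×10⁴ = 1.46×10⁻¹⁶ A²
I_n = √(1.46×10⁻¹⁶) = 1.21×10⁻⁸ A = 12.1 nA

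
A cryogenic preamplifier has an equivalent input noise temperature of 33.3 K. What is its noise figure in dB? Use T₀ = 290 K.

0.472 dB

F = 1 + T_e/T₀ = 1 + 33.3/290 = 1.11483
NF = 10 log₁₀(1.11483) = 0.472 dB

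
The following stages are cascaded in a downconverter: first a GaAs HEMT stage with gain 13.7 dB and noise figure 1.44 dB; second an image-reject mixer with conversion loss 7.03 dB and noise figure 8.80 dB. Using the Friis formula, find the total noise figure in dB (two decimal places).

2.24 dB

Convert to linear (a loss of L dB is a gain of −L dB): F_i = 10^(NF_i/10), G_i = 10^(G_i,dB/10)
  Stage 1: F_1 = 10^(1.44/10) = 1.393, G_1 = 10^(13.7/10) = 23.44
  Stage 2: F_2 = 10^(8.80/10) = 7.586, G_2 = 10^(−7.03/10) = 0.1982
Friis cascade:
  F = 1.393 + (7.586 − 1)/23.44 = 1.674
NF = 10 log₁₀(1.674) = 2.24 dB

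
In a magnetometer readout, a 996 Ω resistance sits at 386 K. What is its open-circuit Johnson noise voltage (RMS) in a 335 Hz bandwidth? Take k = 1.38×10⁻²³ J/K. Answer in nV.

84.3 nV

V_n = √(4kTRB)
4kTRB = 4 × 1.38×10⁻²³ × 386 × 9.96×10² × 3.35×10² = 7.11×10⁻¹⁵ V²
V_n = √(7.11×10⁻¹⁵) = 8.43×10⁻⁸ V = 84.3 nV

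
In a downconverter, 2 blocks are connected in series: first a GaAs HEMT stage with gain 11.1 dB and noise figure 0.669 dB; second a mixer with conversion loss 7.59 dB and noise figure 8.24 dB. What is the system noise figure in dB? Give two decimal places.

Convert to linear (a loss of L dB is a gain of −L dB): F_i = 10^(NF_i/10), G_i = 10^(G_i,dB/10)
  Stage 1: F_1 = 10^(0.669/10) = 1.167, G_1 = 10^(11.1/10) = 12.88
  Stage 2: F_2 = 10^(8.24/10) = 6.668, G_2 = 10^(−7.59/10) = 0.1742
Friis cascade:
  F = 1.167 + (6.668 − 1)/12.88 = 1.607
NF = 10 log₁₀(1.607) = 2.06 dB

2.06 dB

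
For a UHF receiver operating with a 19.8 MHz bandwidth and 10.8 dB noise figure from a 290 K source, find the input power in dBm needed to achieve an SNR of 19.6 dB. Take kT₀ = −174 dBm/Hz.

Sensitivity = −174 + 10 log₁₀(B) + NF + SNR_min
= −174 + 72.97 + 10.8 + 19.6
= −70.63 dBm → −70.6 dBm

−70.6 dBm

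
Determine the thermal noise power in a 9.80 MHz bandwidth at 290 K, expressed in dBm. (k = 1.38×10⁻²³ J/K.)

−104.1 dBm

P_n = kTB = 1.38×10⁻²³ × 290 × 9.80×10⁶ = 3.92×10⁻¹⁴ W
In dBm: 10 log₁₀(3.92×10⁻¹⁴ / 10⁻³) = −104.1 dBm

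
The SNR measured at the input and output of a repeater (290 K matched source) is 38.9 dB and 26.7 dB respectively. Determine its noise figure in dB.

NF (dB) = SNR_in(dB) − SNR_out(dB) when the source is at T₀
NF = 38.9 − 26.7 = 12.2 dB

12.2 dB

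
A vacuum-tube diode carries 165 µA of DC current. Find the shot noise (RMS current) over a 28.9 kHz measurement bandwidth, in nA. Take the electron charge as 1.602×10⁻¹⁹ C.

I_n = √(2qI·B)
2qI·B = 2 × 1.602×10⁻¹⁹ × 1.65×10⁻⁴ × 2.89×10⁴ = 1.53×10⁻¹⁸ A²
I_n = √(1.53×10⁻¹⁸) = 1.24×10⁻⁹ A = 1.24 nA

1.24 nA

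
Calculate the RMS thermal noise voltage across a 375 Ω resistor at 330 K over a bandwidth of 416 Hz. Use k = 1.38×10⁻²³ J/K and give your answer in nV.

53.3 nV

V_n = √(4kTRB)
4kTRB = 4 × 1.38×10⁻²³ × 330 × 3.75×10² × 4.16×10² = 2.84×10⁻¹⁵ V²
V_n = √(2.84×10⁻¹⁵) = 5.33×10⁻⁸ V = 53.3 nV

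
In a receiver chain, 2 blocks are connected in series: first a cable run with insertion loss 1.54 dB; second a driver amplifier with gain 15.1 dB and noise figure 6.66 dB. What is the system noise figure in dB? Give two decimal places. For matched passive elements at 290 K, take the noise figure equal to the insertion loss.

Convert to linear (a loss of L dB is a gain of −L dB): F_i = 10^(NF_i/10), G_i = 10^(G_i,dB/10)
  Stage 1: F_1 = 10^(1.54/10) = 1.426, G_1 = 10^(−1.54/10) = 0.7015
  Stage 2: F_2 = 10^(6.66/10) = 4.634, G_2 = 10^(15.1/10) = 32.36
Friis cascade:
  F = 1.426 + (4.634 − 1)/0.7015 = 6.607
NF = 10 log₁₀(6.607) = 8.20 dB

8.20 dB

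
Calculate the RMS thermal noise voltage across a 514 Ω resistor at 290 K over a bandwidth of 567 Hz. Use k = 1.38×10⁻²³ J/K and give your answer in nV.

V_n = √(4kTRB)
4kTRB = 4 × 1.38×10⁻²³ × 290 × 5.14×10² × 5.67×10² = 4.67×10⁻¹⁵ V²
V_n = √(4.67×10⁻¹⁵) = 6.83×10⁻⁸ V = 68.3 nV

68.3 nV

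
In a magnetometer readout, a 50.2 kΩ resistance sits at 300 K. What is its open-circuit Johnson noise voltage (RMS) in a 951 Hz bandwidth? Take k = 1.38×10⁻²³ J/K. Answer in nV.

889 nV

V_n = √(4kTRB)
4kTRB = 4 × 1.38×10⁻²³ × 300 × 5.02×10⁴ × 9.51×10² = 7.91×10⁻¹³ V²
V_n = √(7.91×10⁻¹³) = 8.89×10⁻⁷ V = 889 nV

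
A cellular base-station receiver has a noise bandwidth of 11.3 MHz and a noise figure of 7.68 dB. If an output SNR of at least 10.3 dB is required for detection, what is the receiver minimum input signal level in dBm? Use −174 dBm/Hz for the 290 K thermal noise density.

−85.5 dBm

Sensitivity = −174 + 10 log₁₀(B) + NF + SNR_min
= −174 + 70.53 + 7.68 + 10.3
= −85.49 dBm → −85.5 dBm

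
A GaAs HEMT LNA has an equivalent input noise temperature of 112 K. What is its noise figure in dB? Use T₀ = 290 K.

F = 1 + T_e/T₀ = 1 + 112/290 = 1.38621
NF = 10 log₁₀(1.38621) = 1.42 dB

1.42 dB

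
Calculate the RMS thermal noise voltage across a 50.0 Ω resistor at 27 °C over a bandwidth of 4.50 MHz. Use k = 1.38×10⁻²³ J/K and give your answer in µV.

T = 27 °C + 273.15 = 300.15 K
V_n = √(4kTRB)
4kTRB = 4 × 1.38×10⁻²³ × 300.15 × 5.00×10¹ × 4.50×10⁶ = 3.73×10⁻¹² V²
V_n = √(3.73×10⁻¹²) = 1.93×10⁻⁶ V = 1.93 µV

1.93 µV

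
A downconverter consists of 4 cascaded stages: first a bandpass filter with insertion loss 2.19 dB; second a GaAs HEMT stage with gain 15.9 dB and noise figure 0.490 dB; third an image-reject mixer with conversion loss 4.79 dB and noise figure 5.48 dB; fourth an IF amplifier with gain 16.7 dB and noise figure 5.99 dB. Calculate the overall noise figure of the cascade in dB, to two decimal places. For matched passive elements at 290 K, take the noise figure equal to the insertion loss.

3.70 dB

Convert to linear (a loss of L dB is a gain of −L dB): F_i = 10^(NF_i/10), G_i = 10^(G_i,dB/10)
  Stage 1: F_1 = 10^(2.19/10) = 1.656, G_1 = 10^(−2.19/10) = 0.6039
  Stage 2: F_2 = 10^(0.490/10) = 1.119, G_2 = 10^(15.9/10) = 38.90
  Stage 3: F_3 = 10^(5.48/10) = 3.532, G_3 = 10^(−4.79/10) = 0.3319
  Stage 4: F_4 = 10^(5.99/10) = 3.972, G_4 = 10^(16.7/10) = 46.77
Friis cascade:
  F = 1.656 + (1.119 − 1)/0.6039 + (3.532 − 1)/23.50 + (3.972 − 1)/7.798 = 2.342
NF = 10 log₁₀(2.342) = 3.70 dB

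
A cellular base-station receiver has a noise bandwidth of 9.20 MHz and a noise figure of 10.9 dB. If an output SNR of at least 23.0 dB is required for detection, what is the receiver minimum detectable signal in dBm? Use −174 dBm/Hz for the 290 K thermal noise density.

−70.5 dBm

Sensitivity = −174 + 10 log₁₀(B) + NF + SNR_min
= −174 + 69.64 + 10.9 + 23.0
= −70.46 dBm → −70.5 dBm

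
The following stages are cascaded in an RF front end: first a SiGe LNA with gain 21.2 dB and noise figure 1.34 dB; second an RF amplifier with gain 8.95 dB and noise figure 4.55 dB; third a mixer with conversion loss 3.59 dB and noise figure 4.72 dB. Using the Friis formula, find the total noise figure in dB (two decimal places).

Convert to linear (a loss of L dB is a gain of −L dB): F_i = 10^(NF_i/10), G_i = 10^(G_i,dB/10)
  Stage 1: F_1 = 10^(1.34/10) = 1.361, G_1 = 10^(21.2/10) = 131.8
  Stage 2: F_2 = 10^(4.55/10) = 2.851, G_2 = 10^(8.95/10) = 7.852
  Stage 3: F_3 = 10^(4.72/10) = 2.965, G_3 = 10^(−3.59/10) = 0.4375
Friis cascade:
  F = 1.361 + (2.851 − 1)/131.8 + (2.965 − 1)/1035 = 1.377
NF = 10 log₁₀(1.377) = 1.39 dB

1.39 dB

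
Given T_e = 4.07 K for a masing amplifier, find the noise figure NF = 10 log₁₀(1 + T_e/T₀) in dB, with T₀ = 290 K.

F = 1 + T_e/T₀ = 1 + 4.07/290 = 1.01403
NF = 10 log₁₀(1.01403) = 0.061 dB

0.061 dB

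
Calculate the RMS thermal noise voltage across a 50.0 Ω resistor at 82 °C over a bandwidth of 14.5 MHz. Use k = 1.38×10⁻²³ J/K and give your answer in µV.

T = 82 °C + 273.15 = 355.15 K
V_n = √(4kTRB)
4kTRB = 4 × 1.38×10⁻²³ × 355.15 × 5.00×10¹ × 1.45×10⁷ = 1.42×10⁻¹¹ V²
V_n = √(1.42×10⁻¹¹) = 3.77×10⁻⁶ V = 3.77 µV

3.77 µV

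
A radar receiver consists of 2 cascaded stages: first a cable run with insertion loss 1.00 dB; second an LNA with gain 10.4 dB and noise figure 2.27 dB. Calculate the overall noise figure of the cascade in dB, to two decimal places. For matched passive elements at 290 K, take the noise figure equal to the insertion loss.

Convert to linear (a loss of L dB is a gain of −L dB): F_i = 10^(NF_i/10), G_i = 10^(G_i,dB/10)
  Stage 1: F_1 = 10^(1.00/10) = 1.259, G_1 = 10^(−1.00/10) = 0.7943
  Stage 2: F_2 = 10^(2.27/10) = 1.687, G_2 = 10^(10.4/10) = 10.96
Friis cascade:
  F = 1.259 + (1.687 − 1)/0.7943 = 2.123
NF = 10 log₁₀(2.123) = 3.27 dB

3.27 dB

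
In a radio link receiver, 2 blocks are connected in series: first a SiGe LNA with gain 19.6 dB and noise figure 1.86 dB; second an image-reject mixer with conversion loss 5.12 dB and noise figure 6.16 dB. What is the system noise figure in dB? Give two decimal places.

Convert to linear (a loss of L dB is a gain of −L dB): F_i = 10^(NF_i/10), G_i = 10^(G_i,dB/10)
  Stage 1: F_1 = 10^(1.86/10) = 1.535, G_1 = 10^(19.6/10) = 91.20
  Stage 2: F_2 = 10^(6.16/10) = 4.130, G_2 = 10^(−5.12/10) = 0.3076
Friis cascade:
  F = 1.535 + (4.130 − 1)/91.20 = 1.569
NF = 10 log₁₀(1.569) = 1.96 dB

1.96 dB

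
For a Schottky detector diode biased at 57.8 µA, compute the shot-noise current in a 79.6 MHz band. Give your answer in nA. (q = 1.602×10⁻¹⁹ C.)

I_n = √(2qI·B)
2qI·B = 2 × 1.602×10⁻¹⁹ × 5.78×10⁻⁵ × 7.96×10⁷ = 1.47×10⁻¹⁵ A²
I_n = √(1.47×10⁻¹⁵) = 3.84×10⁻⁸ A = 38.4 nA

38.4 nA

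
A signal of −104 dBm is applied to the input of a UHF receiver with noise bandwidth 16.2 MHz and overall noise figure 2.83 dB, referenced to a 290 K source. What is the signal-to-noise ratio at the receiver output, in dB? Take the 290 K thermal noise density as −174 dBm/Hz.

Noise floor: N = −174 + 10 log₁₀(B) + NF
10 log₁₀(1.62×10⁷) = 72.1 dB
N = −174 + 72.1 + 2.83 = −99.07 dBm
SNR = P_sig − N = −104 − (−99.07) = −4.93 dB → −4.9 dB

−4.9 dB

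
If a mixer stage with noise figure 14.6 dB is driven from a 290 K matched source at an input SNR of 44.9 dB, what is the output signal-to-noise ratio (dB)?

30.3 dB

By definition F = SNR_in/SNR_out, so in dB: SNR_out = SNR_in − NF
SNR_out = 44.9 − 14.6 = 30.3 dB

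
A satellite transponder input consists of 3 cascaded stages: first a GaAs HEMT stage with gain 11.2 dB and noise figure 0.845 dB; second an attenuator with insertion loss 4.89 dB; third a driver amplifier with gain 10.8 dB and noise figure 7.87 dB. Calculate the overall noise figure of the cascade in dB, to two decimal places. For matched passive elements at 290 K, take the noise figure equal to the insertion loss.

4.10 dB

Convert to linear (a loss of L dB is a gain of −L dB): F_i = 10^(NF_i/10), G_i = 10^(G_i,dB/10)
  Stage 1: F_1 = 10^(0.845/10) = 1.215, G_1 = 10^(11.2/10) = 13.18
  Stage 2: F_2 = 10^(4.89/10) = 3.083, G_2 = 10^(−4.89/10) = 0.3243
  Stage 3: F_3 = 10^(7.87/10) = 6.124, G_3 = 10^(10.8/10) = 12.02
Friis cascade:
  F = 1.215 + (3.083 − 1)/13.18 + (6.124 − 1)/4.276 = 2.571
NF = 10 log₁₀(2.571) = 4.10 dB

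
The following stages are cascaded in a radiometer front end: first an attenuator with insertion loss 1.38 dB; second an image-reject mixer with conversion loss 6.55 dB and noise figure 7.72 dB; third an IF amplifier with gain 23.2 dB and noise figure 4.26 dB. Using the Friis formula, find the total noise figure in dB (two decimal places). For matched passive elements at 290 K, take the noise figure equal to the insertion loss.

Convert to linear (a loss of L dB is a gain of −L dB): F_i = 10^(NF_i/10), G_i = 10^(G_i,dB/10)
  Stage 1: F_1 = 10^(1.38/10) = 1.374, G_1 = 10^(−1.38/10) = 0.7278
  Stage 2: F_2 = 10^(7.72/10) = 5.916, G_2 = 10^(−6.55/10) = 0.2213
  Stage 3: F_3 = 10^(4.26/10) = 2.667, G_3 = 10^(23.2/10) = 208.9
Friis cascade:
  F = 1.374 + (5.916 − 1)/0.7278 + (2.667 − 1)/0.1611 = 18.48
NF = 10 log₁₀(18.48) = 12.67 dB

12.67 dB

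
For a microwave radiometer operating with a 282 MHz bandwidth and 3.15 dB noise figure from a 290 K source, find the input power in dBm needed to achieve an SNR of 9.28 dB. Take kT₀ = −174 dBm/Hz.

Sensitivity = −174 + 10 log₁₀(B) + NF + SNR_min
= −174 + 84.5 + 3.15 + 9.28
= −77.07 dBm → −77.1 dBm

−77.1 dBm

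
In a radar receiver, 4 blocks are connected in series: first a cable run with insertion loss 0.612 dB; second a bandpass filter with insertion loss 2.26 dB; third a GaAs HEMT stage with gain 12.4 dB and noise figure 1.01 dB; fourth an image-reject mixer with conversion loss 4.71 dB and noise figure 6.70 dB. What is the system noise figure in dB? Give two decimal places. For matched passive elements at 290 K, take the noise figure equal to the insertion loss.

Convert to linear (a loss of L dB is a gain of −L dB): F_i = 10^(NF_i/10), G_i = 10^(G_i,dB/10)
  Stage 1: F_1 = 10^(0.612/10) = 1.151, G_1 = 10^(−0.612/10) = 0.8686
  Stage 2: F_2 = 10^(2.26/10) = 1.683, G_2 = 10^(−2.26/10) = 0.5943
  Stage 3: F_3 = 10^(1.01/10) = 1.262, G_3 = 10^(12.4/10) = 17.38
  Stage 4: F_4 = 10^(6.70/10) = 4.677, G_4 = 10^(−4.71/10) = 0.3381
Friis cascade:
  F = 1.151 + (1.683 − 1)/0.8686 + (1.262 − 1)/0.5162 + (4.677 − 1)/8.970 = 2.855
NF = 10 log₁₀(2.855) = 4.56 dB

4.56 dB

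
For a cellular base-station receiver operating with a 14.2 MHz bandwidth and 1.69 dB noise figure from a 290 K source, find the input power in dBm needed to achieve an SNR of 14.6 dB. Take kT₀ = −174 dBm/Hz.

−86.2 dBm

Sensitivity = −174 + 10 log₁₀(B) + NF + SNR_min
= −174 + 71.52 + 1.69 + 14.6
= −86.19 dBm → −86.2 dBm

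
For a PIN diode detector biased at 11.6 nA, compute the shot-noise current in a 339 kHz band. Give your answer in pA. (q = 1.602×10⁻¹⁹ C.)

I_n = √(2qI·B)
2qI·B = 2 × 1.602×10⁻¹⁹ × 1.16×10⁻⁸ × 3.39×10⁵ = 1.26×10⁻²¹ A²
I_n = √(1.26×10⁻²¹) = 3.55×10⁻¹¹ A = 35.5 pA

35.5 pA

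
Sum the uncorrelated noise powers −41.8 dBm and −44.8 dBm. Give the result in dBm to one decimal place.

Convert to linear, add, convert back:
P₁ = 6.61×10⁻⁸ W, P₂ = 3.31×10⁻⁸ W
P_tot = 9.92×10⁻⁸ W → 10 log₁₀(P_tot / 10⁻³) = −40.0 dBm

−40.0 dBm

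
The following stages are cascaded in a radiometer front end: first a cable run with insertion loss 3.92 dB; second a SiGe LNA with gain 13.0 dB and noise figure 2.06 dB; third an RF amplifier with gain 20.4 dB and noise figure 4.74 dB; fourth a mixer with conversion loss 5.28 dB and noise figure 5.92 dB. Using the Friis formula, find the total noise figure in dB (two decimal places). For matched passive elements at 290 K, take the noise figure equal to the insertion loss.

6.24 dB

Convert to linear (a loss of L dB is a gain of −L dB): F_i = 10^(NF_i/10), G_i = 10^(G_i,dB/10)
  Stage 1: F_1 = 10^(3.92/10) = 2.466, G_1 = 10^(−3.92/10) = 0.4055
  Stage 2: F_2 = 10^(2.06/10) = 1.607, G_2 = 10^(13.0/10) = 19.95
  Stage 3: F_3 = 10^(4.74/10) = 2.979, G_3 = 10^(20.4/10) = 109.6
  Stage 4: F_4 = 10^(5.92/10) = 3.908, G_4 = 10^(−5.28/10) = 0.2965
Friis cascade:
  F = 2.466 + (1.607 − 1)/0.4055 + (2.979 − 1)/8.091 + (3.908 − 1)/887.2 = 4.211
NF = 10 log₁₀(4.211) = 6.24 dB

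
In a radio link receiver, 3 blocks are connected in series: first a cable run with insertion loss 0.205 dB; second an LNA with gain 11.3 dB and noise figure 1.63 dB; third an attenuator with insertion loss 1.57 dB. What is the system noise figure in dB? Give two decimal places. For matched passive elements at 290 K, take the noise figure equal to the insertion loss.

1.93 dB

Convert to linear (a loss of L dB is a gain of −L dB): F_i = 10^(NF_i/10), G_i = 10^(G_i,dB/10)
  Stage 1: F_1 = 10^(0.205/10) = 1.048, G_1 = 10^(−0.205/10) = 0.9539
  Stage 2: F_2 = 10^(1.63/10) = 1.455, G_2 = 10^(11.3/10) = 13.49
  Stage 3: F_3 = 10^(1.57/10) = 1.435, G_3 = 10^(−1.57/10) = 0.6966
Friis cascade:
  F = 1.048 + (1.455 − 1)/0.9539 + (1.435 − 1)/12.87 = 1.560
NF = 10 log₁₀(1.560) = 1.93 dB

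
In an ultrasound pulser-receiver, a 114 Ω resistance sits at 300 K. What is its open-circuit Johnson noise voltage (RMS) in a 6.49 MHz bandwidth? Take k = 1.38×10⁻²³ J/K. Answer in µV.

V_n = √(4kTRB)
4kTRB = 4 × 1.38×10⁻²³ × 300 × 1.14×10² × 6.49×10⁶ = 1.23×10⁻¹¹ V²
V_n = √(1.23×10⁻¹¹) = 3.50×10⁻⁶ V = 3.50 µV

3.50 µV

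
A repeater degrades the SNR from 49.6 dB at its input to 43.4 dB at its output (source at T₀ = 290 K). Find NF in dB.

6.2 dB

NF (dB) = SNR_in(dB) − SNR_out(dB) when the source is at T₀
NF = 49.6 − 43.4 = 6.2 dB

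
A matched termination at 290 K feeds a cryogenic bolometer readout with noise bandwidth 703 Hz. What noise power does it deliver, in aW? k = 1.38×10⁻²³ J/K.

2.81 aW

P_n = kTB = 1.38×10⁻²³ × 290 × 7.03×10² = 2.81×10⁻¹⁸ W = 2.81 aW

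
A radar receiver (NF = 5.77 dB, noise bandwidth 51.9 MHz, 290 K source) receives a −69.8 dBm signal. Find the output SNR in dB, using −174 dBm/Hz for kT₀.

21.3 dB

Noise floor: N = −174 + 10 log₁₀(B) + NF
10 log₁₀(5.19×10⁷) = 77.15 dB
N = −174 + 77.15 + 5.77 = −91.08 dBm
SNR = P_sig − N = −69.8 − (−91.08) = 21.28 dB → 21.3 dB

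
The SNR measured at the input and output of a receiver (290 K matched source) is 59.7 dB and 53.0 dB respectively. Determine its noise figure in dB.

6.7 dB

NF (dB) = SNR_in(dB) − SNR_out(dB) when the source is at T₀
NF = 59.7 − 53.0 = 6.7 dB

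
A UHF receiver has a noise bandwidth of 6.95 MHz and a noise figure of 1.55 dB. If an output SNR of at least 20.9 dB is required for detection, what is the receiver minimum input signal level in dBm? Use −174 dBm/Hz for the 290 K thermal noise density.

Sensitivity = −174 + 10 log₁₀(B) + NF + SNR_min
= −174 + 68.42 + 1.55 + 20.9
= −83.13 dBm → −83.1 dBm

−83.1 dBm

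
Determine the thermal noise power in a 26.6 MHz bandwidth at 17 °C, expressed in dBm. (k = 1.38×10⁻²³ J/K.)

T = 17 °C + 273.15 = 290.15 K
P_n = kTB = 1.38×10⁻²³ × 290.15 × 2.66×10⁷ = 1.07×10⁻¹³ W
In dBm: 10 log₁₀(1.07×10⁻¹³ / 10⁻³) = −99.7 dBm

−99.7 dBm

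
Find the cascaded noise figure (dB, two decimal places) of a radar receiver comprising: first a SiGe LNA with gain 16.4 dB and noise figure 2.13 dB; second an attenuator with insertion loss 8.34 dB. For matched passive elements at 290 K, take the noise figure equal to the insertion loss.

2.47 dB

Convert to linear (a loss of L dB is a gain of −L dB): F_i = 10^(NF_i/10), G_i = 10^(G_i,dB/10)
  Stage 1: F_1 = 10^(2.13/10) = 1.633, G_1 = 10^(16.4/10) = 43.65
  Stage 2: F_2 = 10^(8.34/10) = 6.823, G_2 = 10^(−8.34/10) = 0.1466
Friis cascade:
  F = 1.633 + (6.823 − 1)/43.65 = 1.766
NF = 10 log₁₀(1.766) = 2.47 dB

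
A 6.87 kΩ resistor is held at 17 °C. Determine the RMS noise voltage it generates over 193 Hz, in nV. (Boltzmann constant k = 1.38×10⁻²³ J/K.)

146 nV

T = 17 °C + 273.15 = 290.15 K
V_n = √(4kTRB)
4kTRB = 4 × 1.38×10⁻²³ × 290.15 × 6.87×10³ × 1.93×10² = 2.12×10⁻¹⁴ V²
V_n = √(2.12×10⁻¹⁴) = 1.46×10⁻⁷ V = 146 nV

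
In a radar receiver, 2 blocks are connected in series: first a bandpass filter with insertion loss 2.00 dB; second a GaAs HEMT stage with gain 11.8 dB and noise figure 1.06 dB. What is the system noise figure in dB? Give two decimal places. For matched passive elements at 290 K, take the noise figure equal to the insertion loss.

3.06 dB

Convert to linear (a loss of L dB is a gain of −L dB): F_i = 10^(NF_i/10), G_i = 10^(G_i,dB/10)
  Stage 1: F_1 = 10^(2.00/10) = 1.585, G_1 = 10^(−2.00/10) = 0.6310
  Stage 2: F_2 = 10^(1.06/10) = 1.276, G_2 = 10^(11.8/10) = 15.14
Friis cascade:
  F = 1.585 + (1.276 − 1)/0.6310 = 2.023
NF = 10 log₁₀(2.023) = 3.06 dB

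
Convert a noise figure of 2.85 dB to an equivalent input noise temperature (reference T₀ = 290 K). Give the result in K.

269 K

F = 10^(2.85/10) = 1.92752
T_e = (F − 1)·T₀ = (1.92752 − 1) × 290 = 269 K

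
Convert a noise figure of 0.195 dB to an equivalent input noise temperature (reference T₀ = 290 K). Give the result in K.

13.3 K

F = 10^(0.195/10) = 1.04592
T_e = (F − 1)·T₀ = (1.04592 − 1) × 290 = 13.3 K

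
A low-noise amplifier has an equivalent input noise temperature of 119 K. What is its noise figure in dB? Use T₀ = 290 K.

1.49 dB

F = 1 + T_e/T₀ = 1 + 119/290 = 1.41034
NF = 10 log₁₀(1.41034) = 1.49 dB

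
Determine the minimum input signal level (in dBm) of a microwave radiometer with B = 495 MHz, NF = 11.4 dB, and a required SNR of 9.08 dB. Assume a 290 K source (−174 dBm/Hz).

−66.6 dBm

Sensitivity = −174 + 10 log₁₀(B) + NF + SNR_min
= −174 + 86.95 + 11.4 + 9.08
= −66.57 dBm → −66.6 dBm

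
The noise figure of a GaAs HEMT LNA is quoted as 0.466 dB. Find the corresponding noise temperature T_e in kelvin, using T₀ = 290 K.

F = 10^(0.466/10) = 1.11327
T_e = (F − 1)·T₀ = (1.11327 − 1) × 290 = 32.8 K

32.8 K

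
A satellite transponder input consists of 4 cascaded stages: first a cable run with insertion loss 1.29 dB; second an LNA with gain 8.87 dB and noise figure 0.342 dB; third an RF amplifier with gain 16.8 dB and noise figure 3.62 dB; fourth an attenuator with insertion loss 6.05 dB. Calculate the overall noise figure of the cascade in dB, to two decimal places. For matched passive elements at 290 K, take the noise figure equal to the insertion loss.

2.29 dB

Convert to linear (a loss of L dB is a gain of −L dB): F_i = 10^(NF_i/10), G_i = 10^(G_i,dB/10)
  Stage 1: F_1 = 10^(1.29/10) = 1.346, G_1 = 10^(−1.29/10) = 0.7430
  Stage 2: F_2 = 10^(0.342/10) = 1.082, G_2 = 10^(8.87/10) = 7.709
  Stage 3: F_3 = 10^(3.62/10) = 2.301, G_3 = 10^(16.8/10) = 47.86
  Stage 4: F_4 = 10^(6.05/10) = 4.027, G_4 = 10^(−6.05/10) = 0.2483
Friis cascade:
  F = 1.346 + (1.082 − 1)/0.7430 + (2.301 − 1)/5.728 + (4.027 − 1)/274.2 = 1.694
NF = 10 log₁₀(1.694) = 2.29 dB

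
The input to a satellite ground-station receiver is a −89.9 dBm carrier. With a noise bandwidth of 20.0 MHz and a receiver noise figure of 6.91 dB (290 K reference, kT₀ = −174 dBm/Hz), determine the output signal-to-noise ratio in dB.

4.2 dB

Noise floor: N = −174 + 10 log₁₀(B) + NF
10 log₁₀(2.00×10⁷) = 73.01 dB
N = −174 + 73.01 + 6.91 = −94.08 dBm
SNR = P_sig − N = −89.9 − (−94.08) = 4.18 dB → 4.2 dB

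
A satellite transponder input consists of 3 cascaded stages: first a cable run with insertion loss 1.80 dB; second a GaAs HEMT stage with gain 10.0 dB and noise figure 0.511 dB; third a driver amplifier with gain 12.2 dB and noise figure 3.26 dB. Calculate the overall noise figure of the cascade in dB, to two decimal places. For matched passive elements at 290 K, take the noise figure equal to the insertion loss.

2.72 dB

Convert to linear (a loss of L dB is a gain of −L dB): F_i = 10^(NF_i/10), G_i = 10^(G_i,dB/10)
  Stage 1: F_1 = 10^(1.80/10) = 1.514, G_1 = 10^(−1.80/10) = 0.6607
  Stage 2: F_2 = 10^(0.511/10) = 1.125, G_2 = 10^(10.0/10) = 10.00
  Stage 3: F_3 = 10^(3.26/10) = 2.118, G_3 = 10^(12.2/10) = 16.60
Friis cascade:
  F = 1.514 + (1.125 − 1)/0.6607 + (2.118 − 1)/6.607 = 1.872
NF = 10 log₁₀(1.872) = 2.72 dB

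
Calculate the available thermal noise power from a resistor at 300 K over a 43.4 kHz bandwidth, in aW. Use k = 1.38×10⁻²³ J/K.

P_n = kTB = 1.38×10⁻²³ × 300 × 4.34×10⁴ = 1.80×10⁻¹⁶ W = 180 aW

180 aW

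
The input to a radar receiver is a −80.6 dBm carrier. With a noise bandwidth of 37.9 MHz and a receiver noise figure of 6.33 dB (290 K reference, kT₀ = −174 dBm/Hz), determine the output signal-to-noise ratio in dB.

11.3 dB

Noise floor: N = −174 + 10 log₁₀(B) + NF
10 log₁₀(3.79×10⁷) = 75.79 dB
N = −174 + 75.79 + 6.33 = −91.88 dBm
SNR = P_sig − N = −80.6 − (−91.88) = 11.28 dB → 11.3 dB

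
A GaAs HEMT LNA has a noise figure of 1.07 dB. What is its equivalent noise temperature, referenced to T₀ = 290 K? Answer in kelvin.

F = 10^(1.07/10) = 1.27938
T_e = (F − 1)·T₀ = (1.27938 − 1) × 290 = 81.0 K

81.0 K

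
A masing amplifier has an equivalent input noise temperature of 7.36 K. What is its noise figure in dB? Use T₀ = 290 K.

F = 1 + T_e/T₀ = 1 + 7.36/290 = 1.02538
NF = 10 log₁₀(1.02538) = 0.109 dB

0.109 dB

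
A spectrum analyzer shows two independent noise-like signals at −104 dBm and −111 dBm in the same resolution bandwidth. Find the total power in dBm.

Convert to linear, add, convert back:
P₁ = 3.98×10⁻¹⁴ W, P₂ = 7.94×10⁻¹⁵ W
P_tot = 4.78×10⁻¹⁴ W → 10 log₁₀(P_tot / 10⁻³) = −103.2 dBm

−103.2 dBm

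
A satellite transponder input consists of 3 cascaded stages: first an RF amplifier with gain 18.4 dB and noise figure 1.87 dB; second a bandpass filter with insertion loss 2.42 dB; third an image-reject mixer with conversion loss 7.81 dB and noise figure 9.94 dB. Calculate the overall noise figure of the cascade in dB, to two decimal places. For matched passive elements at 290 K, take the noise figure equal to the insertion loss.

Convert to linear (a loss of L dB is a gain of −L dB): F_i = 10^(NF_i/10), G_i = 10^(G_i,dB/10)
  Stage 1: F_1 = 10^(1.87/10) = 1.538, G_1 = 10^(18.4/10) = 69.18
  Stage 2: F_2 = 10^(2.42/10) = 1.746, G_2 = 10^(−2.42/10) = 0.5728
  Stage 3: F_3 = 10^(9.94/10) = 9.863, G_3 = 10^(−7.81/10) = 0.1656
Friis cascade:
  F = 1.538 + (1.746 − 1)/69.18 + (9.863 − 1)/39.63 = 1.773
NF = 10 log₁₀(1.773) = 2.49 dB

2.49 dB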